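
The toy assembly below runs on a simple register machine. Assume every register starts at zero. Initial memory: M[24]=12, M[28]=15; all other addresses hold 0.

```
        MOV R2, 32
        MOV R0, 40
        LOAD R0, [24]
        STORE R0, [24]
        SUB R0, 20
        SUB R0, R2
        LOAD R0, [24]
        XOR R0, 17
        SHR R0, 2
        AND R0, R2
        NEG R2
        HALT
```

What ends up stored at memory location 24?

12

after MOV R2, 32: R2=32
after MOV R0, 40: R0=40
after LOAD R0, [24]: R0=M[24]=12
STORE R0, [24] → M[24]=12
after SUB R0, 20: R0=12-20=-8
after SUB R0, R2: R0=(-8)-32=-40
after LOAD R0, [24]: R0=M[24]=12
after XOR R0, 17: R0=12^17=29
after SHR R0, 2: R0=29>>2=7
after AND R0, R2: R0=7&32=0
after NEG R2: R2=-(32)=-32
halt.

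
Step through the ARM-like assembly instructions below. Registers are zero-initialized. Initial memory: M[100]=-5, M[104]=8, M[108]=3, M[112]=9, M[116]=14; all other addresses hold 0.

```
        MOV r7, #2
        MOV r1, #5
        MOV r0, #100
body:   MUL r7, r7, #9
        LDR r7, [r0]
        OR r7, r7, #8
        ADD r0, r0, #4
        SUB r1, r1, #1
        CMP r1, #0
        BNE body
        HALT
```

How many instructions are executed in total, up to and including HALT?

after MOV r7, #2: r7=2
after MOV r1, #5: r1=5
after MOV r0, #100: r0=100
after MUL r7, r7, #9: r7=2*9=18
after LDR r7, [r0]: r7=M[100]=-5
after OR r7, r7, #8: r7=(-5)|8=-5
after ADD r0, r0, #4: r0=100+4=104
after SUB r1, r1, #1: r1=5-1=4
CMP r1, #0  (cmp 4,0)
BNE body: taken
after MUL r7, r7, #9: r7=(-5)*9=-45
after LDR r7, [r0]: r7=M[104]=8
after OR r7, r7, #8: r7=8|8=8
after ADD r0, r0, #4: r0=104+4=108
after SUB r1, r1, #1: r1=4-1=3
CMP r1, #0  (cmp 3,0)
BNE body: taken
after MUL r7, r7, #9: r7=8*9=72
after LDR r7, [r0]: r7=M[108]=3
after OR r7, r7, #8: r7=3|8=11
after ADD r0, r0, #4: r0=108+4=112
after SUB r1, r1, #1: r1=3-1=2
CMP r1, #0  (cmp 2,0)
BNE body: taken
after MUL r7, r7, #9: r7=11*9=99
after LDR r7, [r0]: r7=M[112]=9
after OR r7, r7, #8: r7=9|8=9
after ADD r0, r0, #4: r0=112+4=116
after SUB r1, r1, #1: r1=2-1=1
CMP r1, #0  (cmp 1,0)
BNE body: taken
after MUL r7, r7, #9: r7=9*9=81
after LDR r7, [r0]: r7=M[116]=14
after OR r7, r7, #8: r7=14|8=14
after ADD r0, r0, #4: r0=116+4=120
after SUB r1, r1, #1: r1=1-1=0
CMP r1, #0  (cmp 0,0)
BNE body: not taken
halt.
Total executed instructions: 39.

39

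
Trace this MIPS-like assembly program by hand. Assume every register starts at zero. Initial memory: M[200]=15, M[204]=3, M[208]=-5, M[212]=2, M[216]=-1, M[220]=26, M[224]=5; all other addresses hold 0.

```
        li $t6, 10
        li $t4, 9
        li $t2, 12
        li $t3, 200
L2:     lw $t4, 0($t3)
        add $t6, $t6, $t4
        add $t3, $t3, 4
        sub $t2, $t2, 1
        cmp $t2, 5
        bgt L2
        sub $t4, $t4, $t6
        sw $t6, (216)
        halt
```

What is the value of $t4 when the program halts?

-50

$t6=10
$t4=9
$t2=12
$t3=200
$t4=M[200]=15
$t6=10+15=25
$t3=200+4=204
$t2=12-1=11
cmp $t2, 5  (cmp 11,5)
bgt L2: taken
$t4=M[204]=3
$t6=25+3=28
$t3=204+4=208
$t2=11-1=10
cmp $t2, 5  (cmp 10,5)
bgt L2: taken
$t4=M[208]=-5
$t6=28+(-5)=23
$t3=208+4=212
$t2=10-1=9
cmp $t2, 5  (cmp 9,5)
bgt L2: taken
$t4=M[212]=2
$t6=23+2=25
$t3=212+4=216
$t2=9-1=8
cmp $t2, 5  (cmp 8,5)
bgt L2: taken
$t4=M[216]=-1
$t6=25+(-1)=24
$t3=216+4=220
$t2=8-1=7
cmp $t2, 5  (cmp 7,5)
bgt L2: taken
$t4=M[220]=26
$t6=24+26=50
$t3=220+4=224
$t2=7-1=6
cmp $t2, 5  (cmp 6,5)
bgt L2: taken
$t4=M[224]=5
$t6=50+5=55
$t3=224+4=228
$t2=6-1=5
cmp $t2, 5  (cmp 5,5)
bgt L2: not taken
$t4=5-55=-50
sw $t6, (216) → M[216]=55
halt.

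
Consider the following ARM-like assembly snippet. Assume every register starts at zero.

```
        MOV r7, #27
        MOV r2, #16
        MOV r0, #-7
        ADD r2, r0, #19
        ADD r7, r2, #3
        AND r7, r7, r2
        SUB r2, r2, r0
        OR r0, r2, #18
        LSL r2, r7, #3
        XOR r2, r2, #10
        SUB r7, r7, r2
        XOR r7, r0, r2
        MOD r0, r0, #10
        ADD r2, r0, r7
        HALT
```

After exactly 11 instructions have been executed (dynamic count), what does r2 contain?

106

after MOV r7, #27: r7=27
after MOV r2, #16: r2=16
after MOV r0, #-7: r0=-7
after ADD r2, r0, #19: r2=(-7)+19=12
after ADD r7, r2, #3: r7=12+3=15
after AND r7, r7, r2: r7=15&12=12
after SUB r2, r2, r0: r2=12-(-7)=19
after OR r0, r2, #18: r0=19|18=19
after LSL r2, r7, #3: r2=12<<3=96
after XOR r2, r2, #10: r2=96^10=106
after SUB r7, r7, r2: r7=12-106=-94
After step 11: r2 = 106.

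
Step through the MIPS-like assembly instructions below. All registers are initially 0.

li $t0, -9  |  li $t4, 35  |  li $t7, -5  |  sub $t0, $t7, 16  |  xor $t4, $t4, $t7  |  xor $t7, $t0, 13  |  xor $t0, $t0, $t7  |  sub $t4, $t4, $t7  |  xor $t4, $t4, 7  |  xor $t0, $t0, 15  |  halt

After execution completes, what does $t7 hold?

-26

$t0=-9
$t4=35
$t7=-5
$t0=(-5)-16=-21
$t4=35^(-5)=-40
$t7=(-21)^13=-26
$t0=(-21)^(-26)=13
$t4=(-40)-(-26)=-14
$t4=(-14)^7=-11
$t0=13^15=2
halt.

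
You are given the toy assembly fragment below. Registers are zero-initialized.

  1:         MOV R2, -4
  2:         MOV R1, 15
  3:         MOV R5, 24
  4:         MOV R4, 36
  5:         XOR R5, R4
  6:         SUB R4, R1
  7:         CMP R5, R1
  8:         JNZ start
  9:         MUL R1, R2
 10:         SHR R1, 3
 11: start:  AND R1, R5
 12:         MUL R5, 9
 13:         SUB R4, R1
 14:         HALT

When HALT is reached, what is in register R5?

540

R2=-4
R1=15
R5=24
R4=36
R5=24^36=60
R4=36-15=21
CMP R5, R1  (cmp 60,15)
JNZ start: taken
R1=15&60=12
R5=60*9=540
R4=21-12=9
halt.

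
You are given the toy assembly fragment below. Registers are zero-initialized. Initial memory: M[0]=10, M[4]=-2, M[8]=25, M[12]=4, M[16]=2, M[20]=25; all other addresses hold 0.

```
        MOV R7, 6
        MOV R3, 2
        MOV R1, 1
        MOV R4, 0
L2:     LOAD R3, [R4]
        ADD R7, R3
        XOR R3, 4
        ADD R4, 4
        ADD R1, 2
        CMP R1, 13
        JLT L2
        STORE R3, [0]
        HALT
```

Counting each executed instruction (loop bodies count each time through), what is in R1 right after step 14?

3

after MOV R7, 6: R7=6
after MOV R3, 2: R3=2
after MOV R1, 1: R1=1
after MOV R4, 0: R4=0
after LOAD R3, [R4]: R3=M[0]=10
after ADD R7, R3: R7=6+10=16
after XOR R3, 4: R3=10^4=14
after ADD R4, 4: R4=0+4=4
after ADD R1, 2: R1=1+2=3
CMP R1, 13  (cmp 3,13)
JLT L2: taken
after LOAD R3, [R4]: R3=M[4]=-2
after ADD R7, R3: R7=16+(-2)=14
after XOR R3, 4: R3=(-2)^4=-6
After step 14: R1 = 3.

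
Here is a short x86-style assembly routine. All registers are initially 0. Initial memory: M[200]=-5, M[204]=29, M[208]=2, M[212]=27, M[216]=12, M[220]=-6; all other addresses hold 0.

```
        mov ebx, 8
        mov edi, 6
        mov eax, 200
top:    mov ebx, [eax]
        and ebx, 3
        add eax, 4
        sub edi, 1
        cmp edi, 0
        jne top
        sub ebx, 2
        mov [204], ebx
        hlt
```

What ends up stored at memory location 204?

mov ebx, 8 → ebx=8
mov edi, 6 → edi=6
mov eax, 200 → eax=200
mov ebx, [eax] → ebx=M[200]=-5
and ebx, 3 → ebx=(-5)&3=3
add eax, 4 → eax=200+4=204
sub edi, 1 → edi=6-1=5
cmp edi, 0  (cmp 5,0)
jne top: taken
mov ebx, [eax] → ebx=M[204]=29
and ebx, 3 → ebx=29&3=1
add eax, 4 → eax=204+4=208
sub edi, 1 → edi=5-1=4
cmp edi, 0  (cmp 4,0)
jne top: taken
mov ebx, [eax] → ebx=M[208]=2
and ebx, 3 → ebx=2&3=2
add eax, 4 → eax=208+4=212
sub edi, 1 → edi=4-1=3
cmp edi, 0  (cmp 3,0)
jne top: taken
mov ebx, [eax] → ebx=M[212]=27
and ebx, 3 → ebx=27&3=3
add eax, 4 → eax=212+4=216
sub edi, 1 → edi=3-1=2
cmp edi, 0  (cmp 2,0)
jne top: taken
mov ebx, [eax] → ebx=M[216]=12
and ebx, 3 → ebx=12&3=0
add eax, 4 → eax=216+4=220
sub edi, 1 → edi=2-1=1
cmp edi, 0  (cmp 1,0)
jne top: taken
mov ebx, [eax] → ebx=M[220]=-6
and ebx, 3 → ebx=(-6)&3=2
add eax, 4 → eax=220+4=224
sub edi, 1 → edi=1-1=0
cmp edi, 0  (cmp 0,0)
jne top: not taken
sub ebx, 2 → ebx=2-2=0
mov [204], ebx → M[204]=0
halt.

0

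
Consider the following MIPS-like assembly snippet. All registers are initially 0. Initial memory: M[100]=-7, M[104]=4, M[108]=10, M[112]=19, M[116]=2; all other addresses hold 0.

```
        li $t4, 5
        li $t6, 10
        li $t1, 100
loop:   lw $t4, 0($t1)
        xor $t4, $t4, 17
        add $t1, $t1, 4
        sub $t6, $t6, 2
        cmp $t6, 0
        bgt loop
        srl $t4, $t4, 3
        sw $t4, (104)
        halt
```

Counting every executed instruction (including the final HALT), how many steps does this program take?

36

after li $t4, 5: $t4=5
after li $t6, 10: $t6=10
after li $t1, 100: $t1=100
after lw $t4, 0($t1): $t4=M[100]=-7
after xor $t4, $t4, 17: $t4=(-7)^17=-24
after add $t1, $t1, 4: $t1=100+4=104
after sub $t6, $t6, 2: $t6=10-2=8
cmp $t6, 0  (cmp 8,0)
bgt loop: taken
after lw $t4, 0($t1): $t4=M[104]=4
after xor $t4, $t4, 17: $t4=4^17=21
after add $t1, $t1, 4: $t1=104+4=108
after sub $t6, $t6, 2: $t6=8-2=6
cmp $t6, 0  (cmp 6,0)
bgt loop: taken
after lw $t4, 0($t1): $t4=M[108]=10
after xor $t4, $t4, 17: $t4=10^17=27
after add $t1, $t1, 4: $t1=108+4=112
after sub $t6, $t6, 2: $t6=6-2=4
cmp $t6, 0  (cmp 4,0)
bgt loop: taken
after lw $t4, 0($t1): $t4=M[112]=19
after xor $t4, $t4, 17: $t4=19^17=2
after add $t1, $t1, 4: $t1=112+4=116
after sub $t6, $t6, 2: $t6=4-2=2
cmp $t6, 0  (cmp 2,0)
bgt loop: taken
after lw $t4, 0($t1): $t4=M[116]=2
after xor $t4, $t4, 17: $t4=2^17=19
after add $t1, $t1, 4: $t1=116+4=120
after sub $t6, $t6, 2: $t6=2-2=0
cmp $t6, 0  (cmp 0,0)
bgt loop: not taken
after srl $t4, $t4, 3: $t4=19>>3=2
sw $t4, (104) → M[104]=2
halt.
Total executed instructions: 36.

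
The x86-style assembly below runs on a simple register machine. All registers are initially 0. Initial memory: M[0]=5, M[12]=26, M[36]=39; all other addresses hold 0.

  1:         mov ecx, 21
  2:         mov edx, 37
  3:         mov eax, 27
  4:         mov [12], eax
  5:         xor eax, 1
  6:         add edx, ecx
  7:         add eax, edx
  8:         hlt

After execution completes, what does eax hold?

84

mov ecx, 21 → ecx=21
mov edx, 37 → edx=37
mov eax, 27 → eax=27
mov [12], eax → M[12]=27
xor eax, 1 → eax=27^1=26
add edx, ecx → edx=37+21=58
add eax, edx → eax=26+58=84
halt.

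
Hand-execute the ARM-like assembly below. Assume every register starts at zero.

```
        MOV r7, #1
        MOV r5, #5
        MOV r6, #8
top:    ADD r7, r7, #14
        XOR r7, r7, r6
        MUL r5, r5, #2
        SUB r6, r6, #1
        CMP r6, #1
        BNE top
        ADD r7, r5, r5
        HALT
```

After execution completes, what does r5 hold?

r7=1
r5=5
r6=8
r7=1+14=15
r7=15^8=7
r5=5*2=10
r6=8-1=7
CMP r6, #1  (cmp 7,1)
BNE top: taken
r7=7+14=21
r7=21^7=18
r5=10*2=20
r6=7-1=6
CMP r6, #1  (cmp 6,1)
BNE top: taken
r7=18+14=32
r7=32^6=38
r5=20*2=40
r6=6-1=5
CMP r6, #1  (cmp 5,1)
BNE top: taken
r7=38+14=52
r7=52^5=49
r5=40*2=80
r6=5-1=4
CMP r6, #1  (cmp 4,1)
BNE top: taken
r7=49+14=63
r7=63^4=59
r5=80*2=160
r6=4-1=3
CMP r6, #1  (cmp 3,1)
BNE top: taken
r7=59+14=73
r7=73^3=74
r5=160*2=320
r6=3-1=2
CMP r6, #1  (cmp 2,1)
BNE top: taken
r7=74+14=88
r7=88^2=90
r5=320*2=640
r6=2-1=1
CMP r6, #1  (cmp 1,1)
BNE top: not taken
r7=640+640=1280
halt.

640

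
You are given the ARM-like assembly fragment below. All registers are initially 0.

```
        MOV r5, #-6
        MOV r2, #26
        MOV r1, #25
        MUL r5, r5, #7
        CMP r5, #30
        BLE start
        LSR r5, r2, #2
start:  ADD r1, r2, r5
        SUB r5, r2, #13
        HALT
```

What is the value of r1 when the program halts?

MOV r5, #-6 → r5=-6
MOV r2, #26 → r2=26
MOV r1, #25 → r1=25
MUL r5, r5, #7 → r5=(-6)*7=-42
CMP r5, #30  (cmp -42,30)
BLE start: taken
ADD r1, r2, r5 → r1=26+(-42)=-16
SUB r5, r2, #13 → r5=26-13=13
halt.

-16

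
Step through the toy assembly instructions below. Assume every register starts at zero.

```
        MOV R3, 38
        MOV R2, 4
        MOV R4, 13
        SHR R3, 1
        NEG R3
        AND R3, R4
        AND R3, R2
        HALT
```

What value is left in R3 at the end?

4

after MOV R3, 38: R3=38
after MOV R2, 4: R2=4
after MOV R4, 13: R4=13
after SHR R3, 1: R3=38>>1=19
after NEG R3: R3=-(19)=-19
after AND R3, R4: R3=(-19)&13=13
after AND R3, R2: R3=13&4=4
halt.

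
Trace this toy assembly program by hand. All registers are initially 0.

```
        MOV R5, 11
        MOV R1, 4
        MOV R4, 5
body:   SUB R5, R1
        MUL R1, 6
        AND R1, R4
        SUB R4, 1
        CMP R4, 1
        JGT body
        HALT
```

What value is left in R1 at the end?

after MOV R5, 11: R5=11
after MOV R1, 4: R1=4
after MOV R4, 5: R4=5
after SUB R5, R1: R5=11-4=7
after MUL R1, 6: R1=4*6=24
after AND R1, R4: R1=24&5=0
after SUB R4, 1: R4=5-1=4
CMP R4, 1  (cmp 4,1)
JGT body: taken
after SUB R5, R1: R5=7-0=7
after MUL R1, 6: R1=0*6=0
after AND R1, R4: R1=0&4=0
after SUB R4, 1: R4=4-1=3
CMP R4, 1  (cmp 3,1)
JGT body: taken
after SUB R5, R1: R5=7-0=7
after MUL R1, 6: R1=0*6=0
after AND R1, R4: R1=0&3=0
after SUB R4, 1: R4=3-1=2
CMP R4, 1  (cmp 2,1)
JGT body: taken
after SUB R5, R1: R5=7-0=7
after MUL R1, 6: R1=0*6=0
after AND R1, R4: R1=0&2=0
after SUB R4, 1: R4=2-1=1
CMP R4, 1  (cmp 1,1)
JGT body: not taken
halt.

0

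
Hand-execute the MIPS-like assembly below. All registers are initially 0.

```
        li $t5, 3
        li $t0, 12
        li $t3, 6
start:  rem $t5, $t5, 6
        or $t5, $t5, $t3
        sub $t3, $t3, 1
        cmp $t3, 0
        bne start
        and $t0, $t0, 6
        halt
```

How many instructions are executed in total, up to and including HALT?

$t5=3
$t0=12
$t3=6
$t5=3%6=3
$t5=3|6=7
$t3=6-1=5
cmp $t3, 0  (cmp 5,0)
bne start: taken
$t5=7%6=1
$t5=1|5=5
$t3=5-1=4
cmp $t3, 0  (cmp 4,0)
bne start: taken
$t5=5%6=5
$t5=5|4=5
$t3=4-1=3
cmp $t3, 0  (cmp 3,0)
bne start: taken
$t5=5%6=5
$t5=5|3=7
$t3=3-1=2
cmp $t3, 0  (cmp 2,0)
bne start: taken
$t5=7%6=1
$t5=1|2=3
$t3=2-1=1
cmp $t3, 0  (cmp 1,0)
bne start: taken
$t5=3%6=3
$t5=3|1=3
$t3=1-1=0
cmp $t3, 0  (cmp 0,0)
bne start: not taken
$t0=12&6=4
halt.
Total executed instructions: 35.

35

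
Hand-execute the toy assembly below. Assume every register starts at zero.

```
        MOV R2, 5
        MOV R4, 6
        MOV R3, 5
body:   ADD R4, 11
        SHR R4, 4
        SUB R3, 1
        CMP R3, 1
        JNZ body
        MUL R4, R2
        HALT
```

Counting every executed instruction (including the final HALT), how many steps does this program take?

25

R2=5
R4=6
R3=5
R4=6+11=17
R4=17>>4=1
R3=5-1=4
CMP R3, 1  (cmp 4,1)
JNZ body: taken
R4=1+11=12
R4=12>>4=0
R3=4-1=3
CMP R3, 1  (cmp 3,1)
JNZ body: taken
R4=0+11=11
R4=11>>4=0
R3=3-1=2
CMP R3, 1  (cmp 2,1)
JNZ body: taken
R4=0+11=11
R4=11>>4=0
R3=2-1=1
CMP R3, 1  (cmp 1,1)
JNZ body: not taken
R4=0*5=0
halt.
Total executed instructions: 25.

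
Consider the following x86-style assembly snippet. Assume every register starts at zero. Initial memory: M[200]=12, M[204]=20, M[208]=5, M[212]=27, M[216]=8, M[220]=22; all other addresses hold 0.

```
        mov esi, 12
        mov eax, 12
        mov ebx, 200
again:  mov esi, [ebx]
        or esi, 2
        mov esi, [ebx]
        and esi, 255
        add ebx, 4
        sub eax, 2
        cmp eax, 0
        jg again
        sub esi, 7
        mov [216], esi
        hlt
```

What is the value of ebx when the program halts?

224

esi=12
eax=12
ebx=200
esi=M[200]=12
esi=12|2=14
esi=M[200]=12
esi=12&255=12
ebx=200+4=204
eax=12-2=10
cmp eax, 0  (cmp 10,0)
jg again: taken
esi=M[204]=20
esi=20|2=22
esi=M[204]=20
esi=20&255=20
ebx=204+4=208
eax=10-2=8
cmp eax, 0  (cmp 8,0)
jg again: taken
esi=M[208]=5
esi=5|2=7
esi=M[208]=5
esi=5&255=5
ebx=208+4=212
eax=8-2=6
cmp eax, 0  (cmp 6,0)
jg again: taken
esi=M[212]=27
esi=27|2=27
esi=M[212]=27
esi=27&255=27
ebx=212+4=216
eax=6-2=4
cmp eax, 0  (cmp 4,0)
jg again: taken
esi=M[216]=8
esi=8|2=10
esi=M[216]=8
esi=8&255=8
ebx=216+4=220
eax=4-2=2
cmp eax, 0  (cmp 2,0)
jg again: taken
esi=M[220]=22
esi=22|2=22
esi=M[220]=22
esi=22&255=22
ebx=220+4=224
eax=2-2=0
cmp eax, 0  (cmp 0,0)
jg again: not taken
esi=22-7=15
mov [216], esi → M[216]=15
halt.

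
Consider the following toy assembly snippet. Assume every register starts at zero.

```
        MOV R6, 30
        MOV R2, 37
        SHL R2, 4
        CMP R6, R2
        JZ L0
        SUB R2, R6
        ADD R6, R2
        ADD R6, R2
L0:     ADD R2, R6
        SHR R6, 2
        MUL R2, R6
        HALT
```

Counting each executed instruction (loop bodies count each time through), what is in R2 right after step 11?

494208

after MOV R6, 30: R6=30
after MOV R2, 37: R2=37
after SHL R2, 4: R2=37<<4=592
CMP R6, R2  (cmp 30,592)
JZ L0: not taken
after SUB R2, R6: R2=592-30=562
after ADD R6, R2: R6=30+562=592
after ADD R6, R2: R6=592+562=1154
after ADD R2, R6: R2=562+1154=1716
after SHR R6, 2: R6=1154>>2=288
after MUL R2, R6: R2=1716*288=494208
After step 11: R2 = 494208.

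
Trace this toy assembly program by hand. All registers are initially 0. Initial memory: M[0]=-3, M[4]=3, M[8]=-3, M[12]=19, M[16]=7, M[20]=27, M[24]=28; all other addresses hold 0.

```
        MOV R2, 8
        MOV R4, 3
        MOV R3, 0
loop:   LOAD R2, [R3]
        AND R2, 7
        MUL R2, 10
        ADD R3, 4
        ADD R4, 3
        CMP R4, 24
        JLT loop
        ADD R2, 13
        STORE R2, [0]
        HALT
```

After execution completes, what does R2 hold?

53

MOV R2, 8 → R2=8
MOV R4, 3 → R4=3
MOV R3, 0 → R3=0
LOAD R2, [R3] → R2=M[0]=-3
AND R2, 7 → R2=(-3)&7=5
MUL R2, 10 → R2=5*10=50
ADD R3, 4 → R3=0+4=4
ADD R4, 3 → R4=3+3=6
CMP R4, 24  (cmp 6,24)
JLT loop: taken
LOAD R2, [R3] → R2=M[4]=3
AND R2, 7 → R2=3&7=3
MUL R2, 10 → R2=3*10=30
ADD R3, 4 → R3=4+4=8
ADD R4, 3 → R4=6+3=9
CMP R4, 24  (cmp 9,24)
JLT loop: taken
LOAD R2, [R3] → R2=M[8]=-3
AND R2, 7 → R2=(-3)&7=5
MUL R2, 10 → R2=5*10=50
ADD R3, 4 → R3=8+4=12
ADD R4, 3 → R4=9+3=12
CMP R4, 24  (cmp 12,24)
JLT loop: taken
LOAD R2, [R3] → R2=M[12]=19
AND R2, 7 → R2=19&7=3
MUL R2, 10 → R2=3*10=30
ADD R3, 4 → R3=12+4=16
ADD R4, 3 → R4=12+3=15
CMP R4, 24  (cmp 15,24)
JLT loop: taken
LOAD R2, [R3] → R2=M[16]=7
AND R2, 7 → R2=7&7=7
MUL R2, 10 → R2=7*10=70
ADD R3, 4 → R3=16+4=20
ADD R4, 3 → R4=15+3=18
CMP R4, 24  (cmp 18,24)
JLT loop: taken
LOAD R2, [R3] → R2=M[20]=27
AND R2, 7 → R2=27&7=3
MUL R2, 10 → R2=3*10=30
ADD R3, 4 → R3=20+4=24
ADD R4, 3 → R4=18+3=21
CMP R4, 24  (cmp 21,24)
JLT loop: taken
LOAD R2, [R3] → R2=M[24]=28
AND R2, 7 → R2=28&7=4
MUL R2, 10 → R2=4*10=40
ADD R3, 4 → R3=24+4=28
ADD R4, 3 → R4=21+3=24
CMP R4, 24  (cmp 24,24)
JLT loop: not taken
ADD R2, 13 → R2=40+13=53
STORE R2, [0] → M[0]=53
halt.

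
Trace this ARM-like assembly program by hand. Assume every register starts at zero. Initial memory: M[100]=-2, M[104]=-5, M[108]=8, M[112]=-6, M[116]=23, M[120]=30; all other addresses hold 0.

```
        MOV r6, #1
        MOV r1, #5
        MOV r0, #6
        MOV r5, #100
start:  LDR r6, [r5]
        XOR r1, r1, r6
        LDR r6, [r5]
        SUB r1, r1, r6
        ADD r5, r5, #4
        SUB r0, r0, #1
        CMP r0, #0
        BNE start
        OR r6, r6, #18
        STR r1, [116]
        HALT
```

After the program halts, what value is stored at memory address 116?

-55

MOV r6, #1 → r6=1
MOV r1, #5 → r1=5
MOV r0, #6 → r0=6
MOV r5, #100 → r5=100
LDR r6, [r5] → r6=M[100]=-2
XOR r1, r1, r6 → r1=5^(-2)=-5
LDR r6, [r5] → r6=M[100]=-2
SUB r1, r1, r6 → r1=(-5)-(-2)=-3
ADD r5, r5, #4 → r5=100+4=104
SUB r0, r0, #1 → r0=6-1=5
CMP r0, #0  (cmp 5,0)
BNE start: taken
LDR r6, [r5] → r6=M[104]=-5
XOR r1, r1, r6 → r1=(-3)^(-5)=6
LDR r6, [r5] → r6=M[104]=-5
SUB r1, r1, r6 → r1=6-(-5)=11
ADD r5, r5, #4 → r5=104+4=108
SUB r0, r0, #1 → r0=5-1=4
CMP r0, #0  (cmp 4,0)
BNE start: taken
LDR r6, [r5] → r6=M[108]=8
XOR r1, r1, r6 → r1=11^8=3
LDR r6, [r5] → r6=M[108]=8
SUB r1, r1, r6 → r1=3-8=-5
ADD r5, r5, #4 → r5=108+4=112
SUB r0, r0, #1 → r0=4-1=3
CMP r0, #0  (cmp 3,0)
BNE start: taken
LDR r6, [r5] → r6=M[112]=-6
XOR r1, r1, r6 → r1=(-5)^(-6)=1
LDR r6, [r5] → r6=M[112]=-6
SUB r1, r1, r6 → r1=1-(-6)=7
ADD r5, r5, #4 → r5=112+4=116
SUB r0, r0, #1 → r0=3-1=2
CMP r0, #0  (cmp 2,0)
BNE start: taken
LDR r6, [r5] → r6=M[116]=23
XOR r1, r1, r6 → r1=7^23=16
LDR r6, [r5] → r6=M[116]=23
SUB r1, r1, r6 → r1=16-23=-7
ADD r5, r5, #4 → r5=116+4=120
SUB r0, r0, #1 → r0=2-1=1
CMP r0, #0  (cmp 1,0)
BNE start: taken
LDR r6, [r5] → r6=M[120]=30
XOR r1, r1, r6 → r1=(-7)^30=-25
LDR r6, [r5] → r6=M[120]=30
SUB r1, r1, r6 → r1=(-25)-30=-55
ADD r5, r5, #4 → r5=120+4=124
SUB r0, r0, #1 → r0=1-1=0
CMP r0, #0  (cmp 0,0)
BNE start: not taken
OR r6, r6, #18 → r6=30|18=30
STR r1, [116] → M[116]=-55
halt.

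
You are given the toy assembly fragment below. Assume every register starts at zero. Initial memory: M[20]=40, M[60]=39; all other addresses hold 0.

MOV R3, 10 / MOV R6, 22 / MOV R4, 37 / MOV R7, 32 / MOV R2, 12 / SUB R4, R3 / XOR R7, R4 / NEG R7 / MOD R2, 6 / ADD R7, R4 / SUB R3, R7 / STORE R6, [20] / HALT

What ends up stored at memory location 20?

22

after MOV R3, 10: R3=10
after MOV R6, 22: R6=22
after MOV R4, 37: R4=37
after MOV R7, 32: R7=32
after MOV R2, 12: R2=12
after SUB R4, R3: R4=37-10=27
after XOR R7, R4: R7=32^27=59
after NEG R7: R7=-(59)=-59
after MOD R2, 6: R2=12%6=0
after ADD R7, R4: R7=(-59)+27=-32
after SUB R3, R7: R3=10-(-32)=42
STORE R6, [20] → M[20]=22
halt.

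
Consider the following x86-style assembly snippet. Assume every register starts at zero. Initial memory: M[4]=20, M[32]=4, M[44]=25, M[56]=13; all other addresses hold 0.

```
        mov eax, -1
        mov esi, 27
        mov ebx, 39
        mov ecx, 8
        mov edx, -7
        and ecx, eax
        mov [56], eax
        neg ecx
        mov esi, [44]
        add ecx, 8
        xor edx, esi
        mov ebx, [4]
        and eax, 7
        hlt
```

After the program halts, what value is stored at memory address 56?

mov eax, -1 → eax=-1
mov esi, 27 → esi=27
mov ebx, 39 → ebx=39
mov ecx, 8 → ecx=8
mov edx, -7 → edx=-7
and ecx, eax → ecx=8&(-1)=8
mov [56], eax → M[56]=-1
neg ecx → ecx=-(8)=-8
mov esi, [44] → esi=M[44]=25
add ecx, 8 → ecx=(-8)+8=0
xor edx, esi → edx=(-7)^25=-32
mov ebx, [4] → ebx=M[4]=20
and eax, 7 → eax=(-1)&7=7
halt.

-1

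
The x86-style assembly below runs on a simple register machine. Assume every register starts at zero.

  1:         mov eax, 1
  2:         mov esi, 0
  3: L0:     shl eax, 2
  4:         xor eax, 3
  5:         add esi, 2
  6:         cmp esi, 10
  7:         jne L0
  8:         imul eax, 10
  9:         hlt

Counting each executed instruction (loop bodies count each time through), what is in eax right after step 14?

after mov eax, 1: eax=1
after mov esi, 0: esi=0
after shl eax, 2: eax=1<<2=4
after xor eax, 3: eax=4^3=7
after add esi, 2: esi=0+2=2
cmp esi, 10  (cmp 2,10)
jne L0: taken
after shl eax, 2: eax=7<<2=28
after xor eax, 3: eax=28^3=31
after add esi, 2: esi=2+2=4
cmp esi, 10  (cmp 4,10)
jne L0: taken
after shl eax, 2: eax=31<<2=124
after xor eax, 3: eax=124^3=127
After step 14: eax = 127.

127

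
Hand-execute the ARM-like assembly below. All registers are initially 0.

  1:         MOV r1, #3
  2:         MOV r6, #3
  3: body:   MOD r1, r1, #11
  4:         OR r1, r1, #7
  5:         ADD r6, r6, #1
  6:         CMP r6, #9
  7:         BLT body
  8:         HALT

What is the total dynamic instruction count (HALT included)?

33

after MOV r1, #3: r1=3
after MOV r6, #3: r6=3
after MOD r1, r1, #11: r1=3%11=3
after OR r1, r1, #7: r1=3|7=7
after ADD r6, r6, #1: r6=3+1=4
CMP r6, #9  (cmp 4,9)
BLT body: taken
after MOD r1, r1, #11: r1=7%11=7
after OR r1, r1, #7: r1=7|7=7
after ADD r6, r6, #1: r6=4+1=5
CMP r6, #9  (cmp 5,9)
BLT body: taken
after MOD r1, r1, #11: r1=7%11=7
after OR r1, r1, #7: r1=7|7=7
after ADD r6, r6, #1: r6=5+1=6
CMP r6, #9  (cmp 6,9)
BLT body: taken
after MOD r1, r1, #11: r1=7%11=7
after OR r1, r1, #7: r1=7|7=7
after ADD r6, r6, #1: r6=6+1=7
CMP r6, #9  (cmp 7,9)
BLT body: taken
after MOD r1, r1, #11: r1=7%11=7
after OR r1, r1, #7: r1=7|7=7
after ADD r6, r6, #1: r6=7+1=8
CMP r6, #9  (cmp 8,9)
BLT body: taken
after MOD r1, r1, #11: r1=7%11=7
after OR r1, r1, #7: r1=7|7=7
after ADD r6, r6, #1: r6=8+1=9
CMP r6, #9  (cmp 9,9)
BLT body: not taken
halt.
Total executed instructions: 33.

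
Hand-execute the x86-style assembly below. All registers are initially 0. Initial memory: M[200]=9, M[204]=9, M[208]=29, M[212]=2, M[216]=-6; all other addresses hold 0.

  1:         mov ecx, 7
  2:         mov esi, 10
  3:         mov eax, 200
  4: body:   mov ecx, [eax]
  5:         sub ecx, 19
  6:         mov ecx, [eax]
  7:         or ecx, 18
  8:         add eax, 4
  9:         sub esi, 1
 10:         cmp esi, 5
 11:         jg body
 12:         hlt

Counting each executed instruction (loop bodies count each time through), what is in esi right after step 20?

8

ecx=7
esi=10
eax=200
ecx=M[200]=9
ecx=9-19=-10
ecx=M[200]=9
ecx=9|18=27
eax=200+4=204
esi=10-1=9
cmp esi, 5  (cmp 9,5)
jg body: taken
ecx=M[204]=9
ecx=9-19=-10
ecx=M[204]=9
ecx=9|18=27
eax=204+4=208
esi=9-1=8
cmp esi, 5  (cmp 8,5)
jg body: taken
ecx=M[208]=29
After step 20: esi = 8.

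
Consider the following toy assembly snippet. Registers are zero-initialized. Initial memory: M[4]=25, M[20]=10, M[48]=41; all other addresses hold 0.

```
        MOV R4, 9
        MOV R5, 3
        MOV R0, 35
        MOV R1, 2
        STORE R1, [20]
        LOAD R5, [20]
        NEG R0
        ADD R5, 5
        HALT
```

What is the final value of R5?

7

after MOV R4, 9: R4=9
after MOV R5, 3: R5=3
after MOV R0, 35: R0=35
after MOV R1, 2: R1=2
STORE R1, [20] → M[20]=2
after LOAD R5, [20]: R5=M[20]=2
after NEG R0: R0=-(35)=-35
after ADD R5, 5: R5=2+5=7
halt.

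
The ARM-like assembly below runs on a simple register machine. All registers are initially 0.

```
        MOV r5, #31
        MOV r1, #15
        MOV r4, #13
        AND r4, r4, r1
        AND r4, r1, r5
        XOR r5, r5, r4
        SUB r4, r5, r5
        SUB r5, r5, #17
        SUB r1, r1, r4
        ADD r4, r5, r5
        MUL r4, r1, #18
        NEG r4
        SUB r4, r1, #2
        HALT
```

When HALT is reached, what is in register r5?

-1

r5=31
r1=15
r4=13
r4=13&15=13
r4=15&31=15
r5=31^15=16
r4=16-16=0
r5=16-17=-1
r1=15-0=15
r4=(-1)+(-1)=-2
r4=15*18=270
r4=-(270)=-270
r4=15-2=13
halt.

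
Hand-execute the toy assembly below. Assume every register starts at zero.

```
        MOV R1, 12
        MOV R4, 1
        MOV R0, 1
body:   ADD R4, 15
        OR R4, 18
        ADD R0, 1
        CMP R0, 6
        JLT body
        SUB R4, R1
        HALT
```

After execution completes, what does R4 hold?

134

MOV R1, 12 → R1=12
MOV R4, 1 → R4=1
MOV R0, 1 → R0=1
ADD R4, 15 → R4=1+15=16
OR R4, 18 → R4=16|18=18
ADD R0, 1 → R0=1+1=2
CMP R0, 6  (cmp 2,6)
JLT body: taken
ADD R4, 15 → R4=18+15=33
OR R4, 18 → R4=33|18=51
ADD R0, 1 → R0=2+1=3
CMP R0, 6  (cmp 3,6)
JLT body: taken
ADD R4, 15 → R4=51+15=66
OR R4, 18 → R4=66|18=82
ADD R0, 1 → R0=3+1=4
CMP R0, 6  (cmp 4,6)
JLT body: taken
ADD R4, 15 → R4=82+15=97
OR R4, 18 → R4=97|18=115
ADD R0, 1 → R0=4+1=5
CMP R0, 6  (cmp 5,6)
JLT body: taken
ADD R4, 15 → R4=115+15=130
OR R4, 18 → R4=130|18=146
ADD R0, 1 → R0=5+1=6
CMP R0, 6  (cmp 6,6)
JLT body: not taken
SUB R4, R1 → R4=146-12=134
halt.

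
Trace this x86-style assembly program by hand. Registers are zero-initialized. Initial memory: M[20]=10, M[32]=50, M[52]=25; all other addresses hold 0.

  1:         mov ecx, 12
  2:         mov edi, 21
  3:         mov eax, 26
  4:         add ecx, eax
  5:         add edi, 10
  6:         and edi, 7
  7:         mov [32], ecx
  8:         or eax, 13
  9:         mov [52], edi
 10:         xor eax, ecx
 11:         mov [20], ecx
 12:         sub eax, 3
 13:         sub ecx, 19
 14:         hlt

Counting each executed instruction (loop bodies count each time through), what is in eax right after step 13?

54

after mov ecx, 12: ecx=12
after mov edi, 21: edi=21
after mov eax, 26: eax=26
after add ecx, eax: ecx=12+26=38
after add edi, 10: edi=21+10=31
after and edi, 7: edi=31&7=7
mov [32], ecx → M[32]=38
after or eax, 13: eax=26|13=31
mov [52], edi → M[52]=7
after xor eax, ecx: eax=31^38=57
mov [20], ecx → M[20]=38
after sub eax, 3: eax=57-3=54
after sub ecx, 19: ecx=38-19=19
After step 13: eax = 54.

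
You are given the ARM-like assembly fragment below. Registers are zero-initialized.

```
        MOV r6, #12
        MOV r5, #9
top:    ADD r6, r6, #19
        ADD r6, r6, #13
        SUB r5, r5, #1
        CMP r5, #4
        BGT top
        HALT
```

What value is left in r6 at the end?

172

r6=12
r5=9
r6=12+19=31
r6=31+13=44
r5=9-1=8
CMP r5, #4  (cmp 8,4)
BGT top: taken
r6=44+19=63
r6=63+13=76
r5=8-1=7
CMP r5, #4  (cmp 7,4)
BGT top: taken
r6=76+19=95
r6=95+13=108
r5=7-1=6
CMP r5, #4  (cmp 6,4)
BGT top: taken
r6=108+19=127
r6=127+13=140
r5=6-1=5
CMP r5, #4  (cmp 5,4)
BGT top: taken
r6=140+19=159
r6=159+13=172
r5=5-1=4
CMP r5, #4  (cmp 4,4)
BGT top: not taken
halt.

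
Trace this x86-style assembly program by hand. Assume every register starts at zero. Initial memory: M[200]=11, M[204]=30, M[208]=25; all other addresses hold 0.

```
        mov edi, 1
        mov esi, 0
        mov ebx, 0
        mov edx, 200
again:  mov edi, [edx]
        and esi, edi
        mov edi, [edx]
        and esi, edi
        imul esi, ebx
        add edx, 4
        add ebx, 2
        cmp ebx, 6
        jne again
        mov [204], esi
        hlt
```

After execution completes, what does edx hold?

mov edi, 1 → edi=1
mov esi, 0 → esi=0
mov ebx, 0 → ebx=0
mov edx, 200 → edx=200
mov edi, [edx] → edi=M[200]=11
and esi, edi → esi=0&11=0
mov edi, [edx] → edi=M[200]=11
and esi, edi → esi=0&11=0
imul esi, ebx → esi=0*0=0
add edx, 4 → edx=200+4=204
add ebx, 2 → ebx=0+2=2
cmp ebx, 6  (cmp 2,6)
jne again: taken
mov edi, [edx] → edi=M[204]=30
and esi, edi → esi=0&30=0
mov edi, [edx] → edi=M[204]=30
and esi, edi → esi=0&30=0
imul esi, ebx → esi=0*2=0
add edx, 4 → edx=204+4=208
add ebx, 2 → ebx=2+2=4
cmp ebx, 6  (cmp 4,6)
jne again: taken
mov edi, [edx] → edi=M[208]=25
and esi, edi → esi=0&25=0
mov edi, [edx] → edi=M[208]=25
and esi, edi → esi=0&25=0
imul esi, ebx → esi=0*4=0
add edx, 4 → edx=208+4=212
add ebx, 2 → ebx=4+2=6
cmp ebx, 6  (cmp 6,6)
jne again: not taken
mov [204], esi → M[204]=0
halt.

212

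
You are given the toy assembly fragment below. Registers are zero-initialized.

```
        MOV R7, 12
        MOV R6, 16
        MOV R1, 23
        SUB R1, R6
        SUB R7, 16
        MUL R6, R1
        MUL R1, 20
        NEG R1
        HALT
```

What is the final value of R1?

after MOV R7, 12: R7=12
after MOV R6, 16: R6=16
after MOV R1, 23: R1=23
after SUB R1, R6: R1=23-16=7
after SUB R7, 16: R7=12-16=-4
after MUL R6, R1: R6=16*7=112
after MUL R1, 20: R1=7*20=140
after NEG R1: R1=-(140)=-140
halt.

-140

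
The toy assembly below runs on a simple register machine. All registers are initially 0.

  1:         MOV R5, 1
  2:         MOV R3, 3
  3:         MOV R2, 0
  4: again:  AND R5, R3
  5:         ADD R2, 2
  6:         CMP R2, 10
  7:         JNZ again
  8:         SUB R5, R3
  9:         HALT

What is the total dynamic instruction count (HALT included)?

MOV R5, 1 → R5=1
MOV R3, 3 → R3=3
MOV R2, 0 → R2=0
AND R5, R3 → R5=1&3=1
ADD R2, 2 → R2=0+2=2
CMP R2, 10  (cmp 2,10)
JNZ again: taken
AND R5, R3 → R5=1&3=1
ADD R2, 2 → R2=2+2=4
CMP R2, 10  (cmp 4,10)
JNZ again: taken
AND R5, R3 → R5=1&3=1
ADD R2, 2 → R2=4+2=6
CMP R2, 10  (cmp 6,10)
JNZ again: taken
AND R5, R3 → R5=1&3=1
ADD R2, 2 → R2=6+2=8
CMP R2, 10  (cmp 8,10)
JNZ again: taken
AND R5, R3 → R5=1&3=1
ADD R2, 2 → R2=8+2=10
CMP R2, 10  (cmp 10,10)
JNZ again: not taken
SUB R5, R3 → R5=1-3=-2
halt.
Total executed instructions: 25.

25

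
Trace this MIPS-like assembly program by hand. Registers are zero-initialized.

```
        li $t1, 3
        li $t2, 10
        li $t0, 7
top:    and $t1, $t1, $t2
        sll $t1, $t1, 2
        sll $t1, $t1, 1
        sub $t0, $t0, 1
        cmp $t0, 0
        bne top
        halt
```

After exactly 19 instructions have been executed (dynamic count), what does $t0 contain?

4

li $t1, 3 → $t1=3
li $t2, 10 → $t2=10
li $t0, 7 → $t0=7
and $t1, $t1, $t2 → $t1=3&10=2
sll $t1, $t1, 2 → $t1=2<<2=8
sll $t1, $t1, 1 → $t1=8<<1=16
sub $t0, $t0, 1 → $t0=7-1=6
cmp $t0, 0  (cmp 6,0)
bne top: taken
and $t1, $t1, $t2 → $t1=16&10=0
sll $t1, $t1, 2 → $t1=0<<2=0
sll $t1, $t1, 1 → $t1=0<<1=0
sub $t0, $t0, 1 → $t0=6-1=5
cmp $t0, 0  (cmp 5,0)
bne top: taken
and $t1, $t1, $t2 → $t1=0&10=0
sll $t1, $t1, 2 → $t1=0<<2=0
sll $t1, $t1, 1 → $t1=0<<1=0
sub $t0, $t0, 1 → $t0=5-1=4
After step 19: $t0 = 4.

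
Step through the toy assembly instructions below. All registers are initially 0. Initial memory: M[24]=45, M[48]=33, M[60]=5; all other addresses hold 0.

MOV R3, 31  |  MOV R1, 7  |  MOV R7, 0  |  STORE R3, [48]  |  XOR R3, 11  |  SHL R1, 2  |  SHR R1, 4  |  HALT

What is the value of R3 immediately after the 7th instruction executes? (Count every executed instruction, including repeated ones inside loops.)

after MOV R3, 31: R3=31
after MOV R1, 7: R1=7
after MOV R7, 0: R7=0
STORE R3, [48] → M[48]=31
after XOR R3, 11: R3=31^11=20
after SHL R1, 2: R1=7<<2=28
after SHR R1, 4: R1=28>>4=1
After step 7: R3 = 20.

20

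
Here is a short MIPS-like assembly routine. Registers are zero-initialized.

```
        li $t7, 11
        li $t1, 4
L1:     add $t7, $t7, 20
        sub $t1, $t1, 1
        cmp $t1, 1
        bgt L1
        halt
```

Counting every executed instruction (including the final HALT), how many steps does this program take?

after li $t7, 11: $t7=11
after li $t1, 4: $t1=4
after add $t7, $t7, 20: $t7=11+20=31
after sub $t1, $t1, 1: $t1=4-1=3
cmp $t1, 1  (cmp 3,1)
bgt L1: taken
after add $t7, $t7, 20: $t7=31+20=51
after sub $t1, $t1, 1: $t1=3-1=2
cmp $t1, 1  (cmp 2,1)
bgt L1: taken
after add $t7, $t7, 20: $t7=51+20=71
after sub $t1, $t1, 1: $t1=2-1=1
cmp $t1, 1  (cmp 1,1)
bgt L1: not taken
halt.
Total executed instructions: 15.

15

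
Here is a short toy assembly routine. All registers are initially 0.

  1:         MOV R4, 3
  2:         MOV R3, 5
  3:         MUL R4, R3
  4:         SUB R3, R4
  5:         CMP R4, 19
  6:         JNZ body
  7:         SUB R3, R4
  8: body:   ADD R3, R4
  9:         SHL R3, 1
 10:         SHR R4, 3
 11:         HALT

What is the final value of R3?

10

after MOV R4, 3: R4=3
after MOV R3, 5: R3=5
after MUL R4, R3: R4=3*5=15
after SUB R3, R4: R3=5-15=-10
CMP R4, 19  (cmp 15,19)
JNZ body: taken
after ADD R3, R4: R3=(-10)+15=5
after SHL R3, 1: R3=5<<1=10
after SHR R4, 3: R4=15>>3=1
halt.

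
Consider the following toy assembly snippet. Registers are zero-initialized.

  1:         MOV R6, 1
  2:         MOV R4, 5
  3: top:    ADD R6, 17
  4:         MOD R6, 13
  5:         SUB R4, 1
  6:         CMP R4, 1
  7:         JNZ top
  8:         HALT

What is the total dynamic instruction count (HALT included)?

23

R6=1
R4=5
R6=1+17=18
R6=18%13=5
R4=5-1=4
CMP R4, 1  (cmp 4,1)
JNZ top: taken
R6=5+17=22
R6=22%13=9
R4=4-1=3
CMP R4, 1  (cmp 3,1)
JNZ top: taken
R6=9+17=26
R6=26%13=0
R4=3-1=2
CMP R4, 1  (cmp 2,1)
JNZ top: taken
R6=0+17=17
R6=17%13=4
R4=2-1=1
CMP R4, 1  (cmp 1,1)
JNZ top: not taken
halt.
Total executed instructions: 23.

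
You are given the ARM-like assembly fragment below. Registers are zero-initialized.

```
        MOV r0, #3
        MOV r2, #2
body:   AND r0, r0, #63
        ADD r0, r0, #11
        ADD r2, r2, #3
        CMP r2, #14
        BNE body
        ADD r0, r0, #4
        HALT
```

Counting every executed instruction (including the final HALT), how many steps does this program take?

24

r0=3
r2=2
r0=3&63=3
r0=3+11=14
r2=2+3=5
CMP r2, #14  (cmp 5,14)
BNE body: taken
r0=14&63=14
r0=14+11=25
r2=5+3=8
CMP r2, #14  (cmp 8,14)
BNE body: taken
r0=25&63=25
r0=25+11=36
r2=8+3=11
CMP r2, #14  (cmp 11,14)
BNE body: taken
r0=36&63=36
r0=36+11=47
r2=11+3=14
CMP r2, #14  (cmp 14,14)
BNE body: not taken
r0=47+4=51
halt.
Total executed instructions: 24.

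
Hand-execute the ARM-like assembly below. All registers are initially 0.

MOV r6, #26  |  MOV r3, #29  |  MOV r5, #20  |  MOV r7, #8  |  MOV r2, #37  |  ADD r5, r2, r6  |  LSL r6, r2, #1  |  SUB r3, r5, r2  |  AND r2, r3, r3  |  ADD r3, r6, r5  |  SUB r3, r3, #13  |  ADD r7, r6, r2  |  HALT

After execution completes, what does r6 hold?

74

r6=26
r3=29
r5=20
r7=8
r2=37
r5=37+26=63
r6=37<<1=74
r3=63-37=26
r2=26&26=26
r3=74+63=137
r3=137-13=124
r7=74+26=100
halt.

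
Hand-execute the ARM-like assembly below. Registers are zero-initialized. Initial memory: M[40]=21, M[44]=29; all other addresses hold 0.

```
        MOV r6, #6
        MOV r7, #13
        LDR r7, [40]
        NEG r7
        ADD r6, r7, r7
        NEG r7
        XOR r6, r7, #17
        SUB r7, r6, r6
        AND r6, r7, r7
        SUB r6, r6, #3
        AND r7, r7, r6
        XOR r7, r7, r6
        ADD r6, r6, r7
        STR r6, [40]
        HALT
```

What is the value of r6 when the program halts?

r6=6
r7=13
r7=M[40]=21
r7=-(21)=-21
r6=(-21)+(-21)=-42
r7=-(-21)=21
r6=21^17=4
r7=4-4=0
r6=0&0=0
r6=0-3=-3
r7=0&(-3)=0
r7=0^(-3)=-3
r6=(-3)+(-3)=-6
STR r6, [40] → M[40]=-6
halt.

-6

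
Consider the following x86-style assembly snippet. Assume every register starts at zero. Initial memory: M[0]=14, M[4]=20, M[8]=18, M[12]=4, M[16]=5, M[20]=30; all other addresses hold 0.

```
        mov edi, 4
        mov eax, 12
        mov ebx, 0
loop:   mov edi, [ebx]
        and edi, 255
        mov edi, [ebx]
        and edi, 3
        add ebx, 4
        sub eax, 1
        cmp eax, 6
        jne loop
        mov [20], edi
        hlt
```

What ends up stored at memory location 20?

2

after mov edi, 4: edi=4
after mov eax, 12: eax=12
after mov ebx, 0: ebx=0
after mov edi, [ebx]: edi=M[0]=14
after and edi, 255: edi=14&255=14
after mov edi, [ebx]: edi=M[0]=14
after and edi, 3: edi=14&3=2
after add ebx, 4: ebx=0+4=4
after sub eax, 1: eax=12-1=11
cmp eax, 6  (cmp 11,6)
jne loop: taken
after mov edi, [ebx]: edi=M[4]=20
after and edi, 255: edi=20&255=20
after mov edi, [ebx]: edi=M[4]=20
after and edi, 3: edi=20&3=0
after add ebx, 4: ebx=4+4=8
after sub eax, 1: eax=11-1=10
cmp eax, 6  (cmp 10,6)
jne loop: taken
after mov edi, [ebx]: edi=M[8]=18
after and edi, 255: edi=18&255=18
after mov edi, [ebx]: edi=M[8]=18
after and edi, 3: edi=18&3=2
after add ebx, 4: ebx=8+4=12
after sub eax, 1: eax=10-1=9
cmp eax, 6  (cmp 9,6)
jne loop: taken
after mov edi, [ebx]: edi=M[12]=4
after and edi, 255: edi=4&255=4
after mov edi, [ebx]: edi=M[12]=4
after and edi, 3: edi=4&3=0
after add ebx, 4: ebx=12+4=16
after sub eax, 1: eax=9-1=8
cmp eax, 6  (cmp 8,6)
jne loop: taken
after mov edi, [ebx]: edi=M[16]=5
after and edi, 255: edi=5&255=5
after mov edi, [ebx]: edi=M[16]=5
after and edi, 3: edi=5&3=1
after add ebx, 4: ebx=16+4=20
after sub eax, 1: eax=8-1=7
cmp eax, 6  (cmp 7,6)
jne loop: taken
after mov edi, [ebx]: edi=M[20]=30
after and edi, 255: edi=30&255=30
after mov edi, [ebx]: edi=M[20]=30
after and edi, 3: edi=30&3=2
after add ebx, 4: ebx=20+4=24
after sub eax, 1: eax=7-1=6
cmp eax, 6  (cmp 6,6)
jne loop: not taken
mov [20], edi → M[20]=2
halt.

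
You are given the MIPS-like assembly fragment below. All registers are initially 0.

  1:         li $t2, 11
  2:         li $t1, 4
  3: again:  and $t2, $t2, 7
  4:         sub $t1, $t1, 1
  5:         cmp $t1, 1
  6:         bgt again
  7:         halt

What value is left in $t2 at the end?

3

$t2=11
$t1=4
$t2=11&7=3
$t1=4-1=3
cmp $t1, 1  (cmp 3,1)
bgt again: taken
$t2=3&7=3
$t1=3-1=2
cmp $t1, 1  (cmp 2,1)
bgt again: taken
$t2=3&7=3
$t1=2-1=1
cmp $t1, 1  (cmp 1,1)
bgt again: not taken
halt.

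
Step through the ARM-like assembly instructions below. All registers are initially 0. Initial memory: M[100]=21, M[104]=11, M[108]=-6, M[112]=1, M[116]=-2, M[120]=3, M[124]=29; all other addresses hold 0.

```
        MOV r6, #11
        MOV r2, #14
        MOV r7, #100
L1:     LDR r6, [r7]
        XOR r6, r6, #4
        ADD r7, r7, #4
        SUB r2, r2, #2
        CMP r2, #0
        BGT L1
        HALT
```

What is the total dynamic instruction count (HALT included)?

46

r6=11
r2=14
r7=100
r6=M[100]=21
r6=21^4=17
r7=100+4=104
r2=14-2=12
CMP r2, #0  (cmp 12,0)
BGT L1: taken
r6=M[104]=11
r6=11^4=15
r7=104+4=108
r2=12-2=10
CMP r2, #0  (cmp 10,0)
BGT L1: taken
r6=M[108]=-6
r6=(-6)^4=-2
r7=108+4=112
r2=10-2=8
CMP r2, #0  (cmp 8,0)
BGT L1: taken
r6=M[112]=1
r6=1^4=5
r7=112+4=116
r2=8-2=6
CMP r2, #0  (cmp 6,0)
BGT L1: taken
r6=M[116]=-2
r6=(-2)^4=-6
r7=116+4=120
r2=6-2=4
CMP r2, #0  (cmp 4,0)
BGT L1: taken
r6=M[120]=3
r6=3^4=7
r7=120+4=124
r2=4-2=2
CMP r2, #0  (cmp 2,0)
BGT L1: taken
r6=M[124]=29
r6=29^4=25
r7=124+4=128
r2=2-2=0
CMP r2, #0  (cmp 0,0)
BGT L1: not taken
halt.
Total executed instructions: 46.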